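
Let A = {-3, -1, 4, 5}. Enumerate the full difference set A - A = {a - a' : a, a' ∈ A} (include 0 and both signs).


A - A = {a - a' : a, a' ∈ A}.
Compute a - a' for each ordered pair (a, a'):
a = -3: -3--3=0, -3--1=-2, -3-4=-7, -3-5=-8
a = -1: -1--3=2, -1--1=0, -1-4=-5, -1-5=-6
a = 4: 4--3=7, 4--1=5, 4-4=0, 4-5=-1
a = 5: 5--3=8, 5--1=6, 5-4=1, 5-5=0
Collecting distinct values (and noting 0 appears from a-a):
A - A = {-8, -7, -6, -5, -2, -1, 0, 1, 2, 5, 6, 7, 8}
|A - A| = 13

A - A = {-8, -7, -6, -5, -2, -1, 0, 1, 2, 5, 6, 7, 8}


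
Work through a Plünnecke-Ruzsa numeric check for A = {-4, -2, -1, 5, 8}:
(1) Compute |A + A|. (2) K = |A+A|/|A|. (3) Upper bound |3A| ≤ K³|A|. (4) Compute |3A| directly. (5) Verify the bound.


|A| = 5.
Step 1: Compute A + A by enumerating all 25 pairs.
A + A = {-8, -6, -5, -4, -3, -2, 1, 3, 4, 6, 7, 10, 13, 16}, so |A + A| = 14.
Step 2: Doubling constant K = |A + A|/|A| = 14/5 = 14/5 ≈ 2.8000.
Step 3: Plünnecke-Ruzsa gives |3A| ≤ K³·|A| = (2.8000)³ · 5 ≈ 109.7600.
Step 4: Compute 3A = A + A + A directly by enumerating all triples (a,b,c) ∈ A³; |3A| = 26.
Step 5: Check 26 ≤ 109.7600? Yes ✓.

K = 14/5, Plünnecke-Ruzsa bound K³|A| ≈ 109.7600, |3A| = 26, inequality holds.


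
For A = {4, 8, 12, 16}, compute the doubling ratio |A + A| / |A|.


|A| = 4.
Compute A + A by enumerating all 16 pairs.
A + A = {8, 12, 16, 20, 24, 28, 32}, so |A + A| = 7.
K = |A + A| / |A| = 7/4 (already in lowest terms) ≈ 1.7500.
Reference: AP of size 4 gives K = 7/4 ≈ 1.7500; a fully generic set of size 4 gives K ≈ 2.5000.

|A| = 4, |A + A| = 7, K = 7/4.


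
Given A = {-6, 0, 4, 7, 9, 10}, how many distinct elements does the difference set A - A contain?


A - A = {a - a' : a, a' ∈ A}; |A| = 6.
Bounds: 2|A|-1 ≤ |A - A| ≤ |A|² - |A| + 1, i.e. 11 ≤ |A - A| ≤ 31.
Note: 0 ∈ A - A always (from a - a). The set is symmetric: if d ∈ A - A then -d ∈ A - A.
Enumerate nonzero differences d = a - a' with a > a' (then include -d):
Positive differences: {1, 2, 3, 4, 5, 6, 7, 9, 10, 13, 15, 16}
Full difference set: {0} ∪ (positive diffs) ∪ (negative diffs).
|A - A| = 1 + 2·12 = 25 (matches direct enumeration: 25).

|A - A| = 25


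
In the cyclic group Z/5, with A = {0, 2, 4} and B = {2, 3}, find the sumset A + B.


Work in Z/5Z: reduce every sum a + b modulo 5.
Enumerate all 6 pairs:
a = 0: 0+2=2, 0+3=3
a = 2: 2+2=4, 2+3=0
a = 4: 4+2=1, 4+3=2
Distinct residues collected: {0, 1, 2, 3, 4}
|A + B| = 5 (out of 5 total residues).

A + B = {0, 1, 2, 3, 4}


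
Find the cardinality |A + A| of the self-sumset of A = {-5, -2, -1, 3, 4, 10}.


A + A = {a + a' : a, a' ∈ A}; |A| = 6.
General bounds: 2|A| - 1 ≤ |A + A| ≤ |A|(|A|+1)/2, i.e. 11 ≤ |A + A| ≤ 21.
Lower bound 2|A|-1 is attained iff A is an arithmetic progression.
Enumerate sums a + a' for a ≤ a' (symmetric, so this suffices):
a = -5: -5+-5=-10, -5+-2=-7, -5+-1=-6, -5+3=-2, -5+4=-1, -5+10=5
a = -2: -2+-2=-4, -2+-1=-3, -2+3=1, -2+4=2, -2+10=8
a = -1: -1+-1=-2, -1+3=2, -1+4=3, -1+10=9
a = 3: 3+3=6, 3+4=7, 3+10=13
a = 4: 4+4=8, 4+10=14
a = 10: 10+10=20
Distinct sums: {-10, -7, -6, -4, -3, -2, -1, 1, 2, 3, 5, 6, 7, 8, 9, 13, 14, 20}
|A + A| = 18

|A + A| = 18


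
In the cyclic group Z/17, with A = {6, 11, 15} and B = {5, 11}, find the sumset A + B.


Work in Z/17Z: reduce every sum a + b modulo 17.
Enumerate all 6 pairs:
a = 6: 6+5=11, 6+11=0
a = 11: 11+5=16, 11+11=5
a = 15: 15+5=3, 15+11=9
Distinct residues collected: {0, 3, 5, 9, 11, 16}
|A + B| = 6 (out of 17 total residues).

A + B = {0, 3, 5, 9, 11, 16}


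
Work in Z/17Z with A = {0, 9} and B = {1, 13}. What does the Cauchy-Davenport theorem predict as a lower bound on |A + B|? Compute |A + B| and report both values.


Cauchy-Davenport: |A + B| ≥ min(p, |A| + |B| - 1) for A, B nonempty in Z/pZ.
|A| = 2, |B| = 2, p = 17.
CD lower bound = min(17, 2 + 2 - 1) = min(17, 3) = 3.
Compute A + B mod 17 directly:
a = 0: 0+1=1, 0+13=13
a = 9: 9+1=10, 9+13=5
A + B = {1, 5, 10, 13}, so |A + B| = 4.
Verify: 4 ≥ 3? Yes ✓.

CD lower bound = 3, actual |A + B| = 4.


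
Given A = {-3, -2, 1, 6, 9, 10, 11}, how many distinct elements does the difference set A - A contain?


A - A = {a - a' : a, a' ∈ A}; |A| = 7.
Bounds: 2|A|-1 ≤ |A - A| ≤ |A|² - |A| + 1, i.e. 13 ≤ |A - A| ≤ 43.
Note: 0 ∈ A - A always (from a - a). The set is symmetric: if d ∈ A - A then -d ∈ A - A.
Enumerate nonzero differences d = a - a' with a > a' (then include -d):
Positive differences: {1, 2, 3, 4, 5, 8, 9, 10, 11, 12, 13, 14}
Full difference set: {0} ∪ (positive diffs) ∪ (negative diffs).
|A - A| = 1 + 2·12 = 25 (matches direct enumeration: 25).

|A - A| = 25


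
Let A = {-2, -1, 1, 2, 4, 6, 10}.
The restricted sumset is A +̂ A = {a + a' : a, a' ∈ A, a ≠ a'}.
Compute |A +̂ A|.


Restricted sumset: A +̂ A = {a + a' : a ∈ A, a' ∈ A, a ≠ a'}.
Equivalently, take A + A and drop any sum 2a that is achievable ONLY as a + a for a ∈ A (i.e. sums representable only with equal summands).
Enumerate pairs (a, a') with a < a' (symmetric, so each unordered pair gives one sum; this covers all a ≠ a'):
  -2 + -1 = -3
  -2 + 1 = -1
  -2 + 2 = 0
  -2 + 4 = 2
  -2 + 6 = 4
  -2 + 10 = 8
  -1 + 1 = 0
  -1 + 2 = 1
  -1 + 4 = 3
  -1 + 6 = 5
  -1 + 10 = 9
  1 + 2 = 3
  1 + 4 = 5
  1 + 6 = 7
  1 + 10 = 11
  2 + 4 = 6
  2 + 6 = 8
  2 + 10 = 12
  4 + 6 = 10
  4 + 10 = 14
  6 + 10 = 16
Collected distinct sums: {-3, -1, 0, 1, 2, 3, 4, 5, 6, 7, 8, 9, 10, 11, 12, 14, 16}
|A +̂ A| = 17
(Reference bound: |A +̂ A| ≥ 2|A| - 3 for |A| ≥ 2, with |A| = 7 giving ≥ 11.)

|A +̂ A| = 17


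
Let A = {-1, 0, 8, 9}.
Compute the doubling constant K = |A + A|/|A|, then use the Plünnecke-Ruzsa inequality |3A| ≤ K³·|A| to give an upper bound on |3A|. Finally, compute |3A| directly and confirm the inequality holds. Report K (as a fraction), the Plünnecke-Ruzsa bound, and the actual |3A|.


|A| = 4.
Step 1: Compute A + A by enumerating all 16 pairs.
A + A = {-2, -1, 0, 7, 8, 9, 16, 17, 18}, so |A + A| = 9.
Step 2: Doubling constant K = |A + A|/|A| = 9/4 = 9/4 ≈ 2.2500.
Step 3: Plünnecke-Ruzsa gives |3A| ≤ K³·|A| = (2.2500)³ · 4 ≈ 45.5625.
Step 4: Compute 3A = A + A + A directly by enumerating all triples (a,b,c) ∈ A³; |3A| = 16.
Step 5: Check 16 ≤ 45.5625? Yes ✓.

K = 9/4, Plünnecke-Ruzsa bound K³|A| ≈ 45.5625, |3A| = 16, inequality holds.


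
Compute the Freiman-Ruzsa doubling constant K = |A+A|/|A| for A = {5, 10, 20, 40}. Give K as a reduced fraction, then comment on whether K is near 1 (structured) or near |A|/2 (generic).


|A| = 4.
Compute A + A by enumerating all 16 pairs.
A + A = {10, 15, 20, 25, 30, 40, 45, 50, 60, 80}, so |A + A| = 10.
K = |A + A| / |A| = 10/4 = 5/2 ≈ 2.5000.
Reference: AP of size 4 gives K = 7/4 ≈ 1.7500; a fully generic set of size 4 gives K ≈ 2.5000.

|A| = 4, |A + A| = 10, K = 10/4 = 5/2.


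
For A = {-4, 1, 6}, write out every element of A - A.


A - A = {a - a' : a, a' ∈ A}.
Compute a - a' for each ordered pair (a, a'):
a = -4: -4--4=0, -4-1=-5, -4-6=-10
a = 1: 1--4=5, 1-1=0, 1-6=-5
a = 6: 6--4=10, 6-1=5, 6-6=0
Collecting distinct values (and noting 0 appears from a-a):
A - A = {-10, -5, 0, 5, 10}
|A - A| = 5

A - A = {-10, -5, 0, 5, 10}


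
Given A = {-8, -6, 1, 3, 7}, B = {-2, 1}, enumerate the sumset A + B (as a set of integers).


A + B = {a + b : a ∈ A, b ∈ B}.
Enumerate all |A|·|B| = 5·2 = 10 pairs (a, b) and collect distinct sums.
a = -8: -8+-2=-10, -8+1=-7
a = -6: -6+-2=-8, -6+1=-5
a = 1: 1+-2=-1, 1+1=2
a = 3: 3+-2=1, 3+1=4
a = 7: 7+-2=5, 7+1=8
Collecting distinct sums: A + B = {-10, -8, -7, -5, -1, 1, 2, 4, 5, 8}
|A + B| = 10

A + B = {-10, -8, -7, -5, -1, 1, 2, 4, 5, 8}


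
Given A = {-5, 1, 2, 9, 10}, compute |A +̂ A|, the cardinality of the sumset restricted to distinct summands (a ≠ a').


Restricted sumset: A +̂ A = {a + a' : a ∈ A, a' ∈ A, a ≠ a'}.
Equivalently, take A + A and drop any sum 2a that is achievable ONLY as a + a for a ∈ A (i.e. sums representable only with equal summands).
Enumerate pairs (a, a') with a < a' (symmetric, so each unordered pair gives one sum; this covers all a ≠ a'):
  -5 + 1 = -4
  -5 + 2 = -3
  -5 + 9 = 4
  -5 + 10 = 5
  1 + 2 = 3
  1 + 9 = 10
  1 + 10 = 11
  2 + 9 = 11
  2 + 10 = 12
  9 + 10 = 19
Collected distinct sums: {-4, -3, 3, 4, 5, 10, 11, 12, 19}
|A +̂ A| = 9
(Reference bound: |A +̂ A| ≥ 2|A| - 3 for |A| ≥ 2, with |A| = 5 giving ≥ 7.)

|A +̂ A| = 9


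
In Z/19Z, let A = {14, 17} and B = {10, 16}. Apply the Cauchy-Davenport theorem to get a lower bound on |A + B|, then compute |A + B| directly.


Cauchy-Davenport: |A + B| ≥ min(p, |A| + |B| - 1) for A, B nonempty in Z/pZ.
|A| = 2, |B| = 2, p = 19.
CD lower bound = min(19, 2 + 2 - 1) = min(19, 3) = 3.
Compute A + B mod 19 directly:
a = 14: 14+10=5, 14+16=11
a = 17: 17+10=8, 17+16=14
A + B = {5, 8, 11, 14}, so |A + B| = 4.
Verify: 4 ≥ 3? Yes ✓.

CD lower bound = 3, actual |A + B| = 4.


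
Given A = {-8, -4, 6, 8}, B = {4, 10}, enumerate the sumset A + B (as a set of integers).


A + B = {a + b : a ∈ A, b ∈ B}.
Enumerate all |A|·|B| = 4·2 = 8 pairs (a, b) and collect distinct sums.
a = -8: -8+4=-4, -8+10=2
a = -4: -4+4=0, -4+10=6
a = 6: 6+4=10, 6+10=16
a = 8: 8+4=12, 8+10=18
Collecting distinct sums: A + B = {-4, 0, 2, 6, 10, 12, 16, 18}
|A + B| = 8

A + B = {-4, 0, 2, 6, 10, 12, 16, 18}


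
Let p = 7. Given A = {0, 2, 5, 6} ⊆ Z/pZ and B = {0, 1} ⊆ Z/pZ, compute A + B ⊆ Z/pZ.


Work in Z/7Z: reduce every sum a + b modulo 7.
Enumerate all 8 pairs:
a = 0: 0+0=0, 0+1=1
a = 2: 2+0=2, 2+1=3
a = 5: 5+0=5, 5+1=6
a = 6: 6+0=6, 6+1=0
Distinct residues collected: {0, 1, 2, 3, 5, 6}
|A + B| = 6 (out of 7 total residues).

A + B = {0, 1, 2, 3, 5, 6}


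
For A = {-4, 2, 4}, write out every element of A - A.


A - A = {a - a' : a, a' ∈ A}.
Compute a - a' for each ordered pair (a, a'):
a = -4: -4--4=0, -4-2=-6, -4-4=-8
a = 2: 2--4=6, 2-2=0, 2-4=-2
a = 4: 4--4=8, 4-2=2, 4-4=0
Collecting distinct values (and noting 0 appears from a-a):
A - A = {-8, -6, -2, 0, 2, 6, 8}
|A - A| = 7

A - A = {-8, -6, -2, 0, 2, 6, 8}


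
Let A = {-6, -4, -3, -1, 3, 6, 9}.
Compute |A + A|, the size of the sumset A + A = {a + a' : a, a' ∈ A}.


A + A = {a + a' : a, a' ∈ A}; |A| = 7.
General bounds: 2|A| - 1 ≤ |A + A| ≤ |A|(|A|+1)/2, i.e. 13 ≤ |A + A| ≤ 28.
Lower bound 2|A|-1 is attained iff A is an arithmetic progression.
Enumerate sums a + a' for a ≤ a' (symmetric, so this suffices):
a = -6: -6+-6=-12, -6+-4=-10, -6+-3=-9, -6+-1=-7, -6+3=-3, -6+6=0, -6+9=3
a = -4: -4+-4=-8, -4+-3=-7, -4+-1=-5, -4+3=-1, -4+6=2, -4+9=5
a = -3: -3+-3=-6, -3+-1=-4, -3+3=0, -3+6=3, -3+9=6
a = -1: -1+-1=-2, -1+3=2, -1+6=5, -1+9=8
a = 3: 3+3=6, 3+6=9, 3+9=12
a = 6: 6+6=12, 6+9=15
a = 9: 9+9=18
Distinct sums: {-12, -10, -9, -8, -7, -6, -5, -4, -3, -2, -1, 0, 2, 3, 5, 6, 8, 9, 12, 15, 18}
|A + A| = 21

|A + A| = 21


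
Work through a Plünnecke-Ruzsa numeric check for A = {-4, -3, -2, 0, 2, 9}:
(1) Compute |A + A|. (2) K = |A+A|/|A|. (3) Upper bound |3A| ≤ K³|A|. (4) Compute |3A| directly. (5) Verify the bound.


|A| = 6.
Step 1: Compute A + A by enumerating all 36 pairs.
A + A = {-8, -7, -6, -5, -4, -3, -2, -1, 0, 2, 4, 5, 6, 7, 9, 11, 18}, so |A + A| = 17.
Step 2: Doubling constant K = |A + A|/|A| = 17/6 = 17/6 ≈ 2.8333.
Step 3: Plünnecke-Ruzsa gives |3A| ≤ K³·|A| = (2.8333)³ · 6 ≈ 136.4722.
Step 4: Compute 3A = A + A + A directly by enumerating all triples (a,b,c) ∈ A³; |3A| = 30.
Step 5: Check 30 ≤ 136.4722? Yes ✓.

K = 17/6, Plünnecke-Ruzsa bound K³|A| ≈ 136.4722, |3A| = 30, inequality holds.


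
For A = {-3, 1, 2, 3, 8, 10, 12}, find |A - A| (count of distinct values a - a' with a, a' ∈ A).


A - A = {a - a' : a, a' ∈ A}; |A| = 7.
Bounds: 2|A|-1 ≤ |A - A| ≤ |A|² - |A| + 1, i.e. 13 ≤ |A - A| ≤ 43.
Note: 0 ∈ A - A always (from a - a). The set is symmetric: if d ∈ A - A then -d ∈ A - A.
Enumerate nonzero differences d = a - a' with a > a' (then include -d):
Positive differences: {1, 2, 4, 5, 6, 7, 8, 9, 10, 11, 13, 15}
Full difference set: {0} ∪ (positive diffs) ∪ (negative diffs).
|A - A| = 1 + 2·12 = 25 (matches direct enumeration: 25).

|A - A| = 25


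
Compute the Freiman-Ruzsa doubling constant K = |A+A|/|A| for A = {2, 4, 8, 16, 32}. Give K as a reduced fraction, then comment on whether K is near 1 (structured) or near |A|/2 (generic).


|A| = 5.
Compute A + A by enumerating all 25 pairs.
A + A = {4, 6, 8, 10, 12, 16, 18, 20, 24, 32, 34, 36, 40, 48, 64}, so |A + A| = 15.
K = |A + A| / |A| = 15/5 = 3/1 ≈ 3.0000.
Reference: AP of size 5 gives K = 9/5 ≈ 1.8000; a fully generic set of size 5 gives K ≈ 3.0000.

|A| = 5, |A + A| = 15, K = 15/5 = 3/1.


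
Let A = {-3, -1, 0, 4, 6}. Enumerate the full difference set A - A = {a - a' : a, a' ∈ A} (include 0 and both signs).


A - A = {a - a' : a, a' ∈ A}.
Compute a - a' for each ordered pair (a, a'):
a = -3: -3--3=0, -3--1=-2, -3-0=-3, -3-4=-7, -3-6=-9
a = -1: -1--3=2, -1--1=0, -1-0=-1, -1-4=-5, -1-6=-7
a = 0: 0--3=3, 0--1=1, 0-0=0, 0-4=-4, 0-6=-6
a = 4: 4--3=7, 4--1=5, 4-0=4, 4-4=0, 4-6=-2
a = 6: 6--3=9, 6--1=7, 6-0=6, 6-4=2, 6-6=0
Collecting distinct values (and noting 0 appears from a-a):
A - A = {-9, -7, -6, -5, -4, -3, -2, -1, 0, 1, 2, 3, 4, 5, 6, 7, 9}
|A - A| = 17

A - A = {-9, -7, -6, -5, -4, -3, -2, -1, 0, 1, 2, 3, 4, 5, 6, 7, 9}


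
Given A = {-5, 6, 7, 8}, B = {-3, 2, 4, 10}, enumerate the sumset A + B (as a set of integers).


A + B = {a + b : a ∈ A, b ∈ B}.
Enumerate all |A|·|B| = 4·4 = 16 pairs (a, b) and collect distinct sums.
a = -5: -5+-3=-8, -5+2=-3, -5+4=-1, -5+10=5
a = 6: 6+-3=3, 6+2=8, 6+4=10, 6+10=16
a = 7: 7+-3=4, 7+2=9, 7+4=11, 7+10=17
a = 8: 8+-3=5, 8+2=10, 8+4=12, 8+10=18
Collecting distinct sums: A + B = {-8, -3, -1, 3, 4, 5, 8, 9, 10, 11, 12, 16, 17, 18}
|A + B| = 14

A + B = {-8, -3, -1, 3, 4, 5, 8, 9, 10, 11, 12, 16, 17, 18}


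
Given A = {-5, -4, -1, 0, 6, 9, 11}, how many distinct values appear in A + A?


A + A = {a + a' : a, a' ∈ A}; |A| = 7.
General bounds: 2|A| - 1 ≤ |A + A| ≤ |A|(|A|+1)/2, i.e. 13 ≤ |A + A| ≤ 28.
Lower bound 2|A|-1 is attained iff A is an arithmetic progression.
Enumerate sums a + a' for a ≤ a' (symmetric, so this suffices):
a = -5: -5+-5=-10, -5+-4=-9, -5+-1=-6, -5+0=-5, -5+6=1, -5+9=4, -5+11=6
a = -4: -4+-4=-8, -4+-1=-5, -4+0=-4, -4+6=2, -4+9=5, -4+11=7
a = -1: -1+-1=-2, -1+0=-1, -1+6=5, -1+9=8, -1+11=10
a = 0: 0+0=0, 0+6=6, 0+9=9, 0+11=11
a = 6: 6+6=12, 6+9=15, 6+11=17
a = 9: 9+9=18, 9+11=20
a = 11: 11+11=22
Distinct sums: {-10, -9, -8, -6, -5, -4, -2, -1, 0, 1, 2, 4, 5, 6, 7, 8, 9, 10, 11, 12, 15, 17, 18, 20, 22}
|A + A| = 25

|A + A| = 25


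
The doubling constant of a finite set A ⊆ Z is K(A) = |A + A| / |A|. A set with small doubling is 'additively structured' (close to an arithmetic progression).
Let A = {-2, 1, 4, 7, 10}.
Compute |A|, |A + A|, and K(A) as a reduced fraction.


|A| = 5.
Compute A + A by enumerating all 25 pairs.
A + A = {-4, -1, 2, 5, 8, 11, 14, 17, 20}, so |A + A| = 9.
K = |A + A| / |A| = 9/5 (already in lowest terms) ≈ 1.8000.
Reference: AP of size 5 gives K = 9/5 ≈ 1.8000; a fully generic set of size 5 gives K ≈ 3.0000.

|A| = 5, |A + A| = 9, K = 9/5.


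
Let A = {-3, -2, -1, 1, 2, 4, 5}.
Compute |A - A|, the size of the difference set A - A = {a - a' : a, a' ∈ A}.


A - A = {a - a' : a, a' ∈ A}; |A| = 7.
Bounds: 2|A|-1 ≤ |A - A| ≤ |A|² - |A| + 1, i.e. 13 ≤ |A - A| ≤ 43.
Note: 0 ∈ A - A always (from a - a). The set is symmetric: if d ∈ A - A then -d ∈ A - A.
Enumerate nonzero differences d = a - a' with a > a' (then include -d):
Positive differences: {1, 2, 3, 4, 5, 6, 7, 8}
Full difference set: {0} ∪ (positive diffs) ∪ (negative diffs).
|A - A| = 1 + 2·8 = 17 (matches direct enumeration: 17).

|A - A| = 17


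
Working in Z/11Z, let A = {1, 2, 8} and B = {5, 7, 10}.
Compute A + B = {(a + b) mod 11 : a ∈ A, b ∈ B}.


Work in Z/11Z: reduce every sum a + b modulo 11.
Enumerate all 9 pairs:
a = 1: 1+5=6, 1+7=8, 1+10=0
a = 2: 2+5=7, 2+7=9, 2+10=1
a = 8: 8+5=2, 8+7=4, 8+10=7
Distinct residues collected: {0, 1, 2, 4, 6, 7, 8, 9}
|A + B| = 8 (out of 11 total residues).

A + B = {0, 1, 2, 4, 6, 7, 8, 9}


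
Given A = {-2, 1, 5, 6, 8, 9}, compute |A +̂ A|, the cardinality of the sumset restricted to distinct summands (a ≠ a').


Restricted sumset: A +̂ A = {a + a' : a ∈ A, a' ∈ A, a ≠ a'}.
Equivalently, take A + A and drop any sum 2a that is achievable ONLY as a + a for a ∈ A (i.e. sums representable only with equal summands).
Enumerate pairs (a, a') with a < a' (symmetric, so each unordered pair gives one sum; this covers all a ≠ a'):
  -2 + 1 = -1
  -2 + 5 = 3
  -2 + 6 = 4
  -2 + 8 = 6
  -2 + 9 = 7
  1 + 5 = 6
  1 + 6 = 7
  1 + 8 = 9
  1 + 9 = 10
  5 + 6 = 11
  5 + 8 = 13
  5 + 9 = 14
  6 + 8 = 14
  6 + 9 = 15
  8 + 9 = 17
Collected distinct sums: {-1, 3, 4, 6, 7, 9, 10, 11, 13, 14, 15, 17}
|A +̂ A| = 12
(Reference bound: |A +̂ A| ≥ 2|A| - 3 for |A| ≥ 2, with |A| = 6 giving ≥ 9.)

|A +̂ A| = 12


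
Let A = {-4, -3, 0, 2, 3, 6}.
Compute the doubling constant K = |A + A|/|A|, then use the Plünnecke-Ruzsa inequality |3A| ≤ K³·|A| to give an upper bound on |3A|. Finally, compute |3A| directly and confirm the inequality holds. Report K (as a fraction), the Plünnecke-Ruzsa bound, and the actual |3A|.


|A| = 6.
Step 1: Compute A + A by enumerating all 36 pairs.
A + A = {-8, -7, -6, -4, -3, -2, -1, 0, 2, 3, 4, 5, 6, 8, 9, 12}, so |A + A| = 16.
Step 2: Doubling constant K = |A + A|/|A| = 16/6 = 16/6 ≈ 2.6667.
Step 3: Plünnecke-Ruzsa gives |3A| ≤ K³·|A| = (2.6667)³ · 6 ≈ 113.7778.
Step 4: Compute 3A = A + A + A directly by enumerating all triples (a,b,c) ∈ A³; |3A| = 28.
Step 5: Check 28 ≤ 113.7778? Yes ✓.

K = 16/6, Plünnecke-Ruzsa bound K³|A| ≈ 113.7778, |3A| = 28, inequality holds.


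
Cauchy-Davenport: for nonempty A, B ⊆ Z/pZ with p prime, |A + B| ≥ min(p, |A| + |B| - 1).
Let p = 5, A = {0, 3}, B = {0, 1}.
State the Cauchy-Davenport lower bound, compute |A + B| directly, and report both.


Cauchy-Davenport: |A + B| ≥ min(p, |A| + |B| - 1) for A, B nonempty in Z/pZ.
|A| = 2, |B| = 2, p = 5.
CD lower bound = min(5, 2 + 2 - 1) = min(5, 3) = 3.
Compute A + B mod 5 directly:
a = 0: 0+0=0, 0+1=1
a = 3: 3+0=3, 3+1=4
A + B = {0, 1, 3, 4}, so |A + B| = 4.
Verify: 4 ≥ 3? Yes ✓.

CD lower bound = 3, actual |A + B| = 4.


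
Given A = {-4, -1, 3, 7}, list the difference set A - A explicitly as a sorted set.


A - A = {a - a' : a, a' ∈ A}.
Compute a - a' for each ordered pair (a, a'):
a = -4: -4--4=0, -4--1=-3, -4-3=-7, -4-7=-11
a = -1: -1--4=3, -1--1=0, -1-3=-4, -1-7=-8
a = 3: 3--4=7, 3--1=4, 3-3=0, 3-7=-4
a = 7: 7--4=11, 7--1=8, 7-3=4, 7-7=0
Collecting distinct values (and noting 0 appears from a-a):
A - A = {-11, -8, -7, -4, -3, 0, 3, 4, 7, 8, 11}
|A - A| = 11

A - A = {-11, -8, -7, -4, -3, 0, 3, 4, 7, 8, 11}


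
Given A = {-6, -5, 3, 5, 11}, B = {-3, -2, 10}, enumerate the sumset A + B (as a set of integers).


A + B = {a + b : a ∈ A, b ∈ B}.
Enumerate all |A|·|B| = 5·3 = 15 pairs (a, b) and collect distinct sums.
a = -6: -6+-3=-9, -6+-2=-8, -6+10=4
a = -5: -5+-3=-8, -5+-2=-7, -5+10=5
a = 3: 3+-3=0, 3+-2=1, 3+10=13
a = 5: 5+-3=2, 5+-2=3, 5+10=15
a = 11: 11+-3=8, 11+-2=9, 11+10=21
Collecting distinct sums: A + B = {-9, -8, -7, 0, 1, 2, 3, 4, 5, 8, 9, 13, 15, 21}
|A + B| = 14

A + B = {-9, -8, -7, 0, 1, 2, 3, 4, 5, 8, 9, 13, 15, 21}


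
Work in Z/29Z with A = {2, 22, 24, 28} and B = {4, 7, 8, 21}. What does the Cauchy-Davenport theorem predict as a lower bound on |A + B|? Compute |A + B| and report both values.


Cauchy-Davenport: |A + B| ≥ min(p, |A| + |B| - 1) for A, B nonempty in Z/pZ.
|A| = 4, |B| = 4, p = 29.
CD lower bound = min(29, 4 + 4 - 1) = min(29, 7) = 7.
Compute A + B mod 29 directly:
a = 2: 2+4=6, 2+7=9, 2+8=10, 2+21=23
a = 22: 22+4=26, 22+7=0, 22+8=1, 22+21=14
a = 24: 24+4=28, 24+7=2, 24+8=3, 24+21=16
a = 28: 28+4=3, 28+7=6, 28+8=7, 28+21=20
A + B = {0, 1, 2, 3, 6, 7, 9, 10, 14, 16, 20, 23, 26, 28}, so |A + B| = 14.
Verify: 14 ≥ 7? Yes ✓.

CD lower bound = 7, actual |A + B| = 14.


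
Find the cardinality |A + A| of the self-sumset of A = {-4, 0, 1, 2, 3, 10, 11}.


A + A = {a + a' : a, a' ∈ A}; |A| = 7.
General bounds: 2|A| - 1 ≤ |A + A| ≤ |A|(|A|+1)/2, i.e. 13 ≤ |A + A| ≤ 28.
Lower bound 2|A|-1 is attained iff A is an arithmetic progression.
Enumerate sums a + a' for a ≤ a' (symmetric, so this suffices):
a = -4: -4+-4=-8, -4+0=-4, -4+1=-3, -4+2=-2, -4+3=-1, -4+10=6, -4+11=7
a = 0: 0+0=0, 0+1=1, 0+2=2, 0+3=3, 0+10=10, 0+11=11
a = 1: 1+1=2, 1+2=3, 1+3=4, 1+10=11, 1+11=12
a = 2: 2+2=4, 2+3=5, 2+10=12, 2+11=13
a = 3: 3+3=6, 3+10=13, 3+11=14
a = 10: 10+10=20, 10+11=21
a = 11: 11+11=22
Distinct sums: {-8, -4, -3, -2, -1, 0, 1, 2, 3, 4, 5, 6, 7, 10, 11, 12, 13, 14, 20, 21, 22}
|A + A| = 21

|A + A| = 21


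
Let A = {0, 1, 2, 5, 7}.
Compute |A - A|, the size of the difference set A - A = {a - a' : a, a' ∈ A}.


A - A = {a - a' : a, a' ∈ A}; |A| = 5.
Bounds: 2|A|-1 ≤ |A - A| ≤ |A|² - |A| + 1, i.e. 9 ≤ |A - A| ≤ 21.
Note: 0 ∈ A - A always (from a - a). The set is symmetric: if d ∈ A - A then -d ∈ A - A.
Enumerate nonzero differences d = a - a' with a > a' (then include -d):
Positive differences: {1, 2, 3, 4, 5, 6, 7}
Full difference set: {0} ∪ (positive diffs) ∪ (negative diffs).
|A - A| = 1 + 2·7 = 15 (matches direct enumeration: 15).

|A - A| = 15


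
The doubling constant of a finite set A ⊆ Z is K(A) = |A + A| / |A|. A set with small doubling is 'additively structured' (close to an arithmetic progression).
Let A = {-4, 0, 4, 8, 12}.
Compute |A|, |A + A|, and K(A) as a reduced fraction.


|A| = 5.
Compute A + A by enumerating all 25 pairs.
A + A = {-8, -4, 0, 4, 8, 12, 16, 20, 24}, so |A + A| = 9.
K = |A + A| / |A| = 9/5 (already in lowest terms) ≈ 1.8000.
Reference: AP of size 5 gives K = 9/5 ≈ 1.8000; a fully generic set of size 5 gives K ≈ 3.0000.

|A| = 5, |A + A| = 9, K = 9/5.


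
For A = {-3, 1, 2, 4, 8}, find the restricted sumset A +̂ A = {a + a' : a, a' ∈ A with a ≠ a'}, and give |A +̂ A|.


Restricted sumset: A +̂ A = {a + a' : a ∈ A, a' ∈ A, a ≠ a'}.
Equivalently, take A + A and drop any sum 2a that is achievable ONLY as a + a for a ∈ A (i.e. sums representable only with equal summands).
Enumerate pairs (a, a') with a < a' (symmetric, so each unordered pair gives one sum; this covers all a ≠ a'):
  -3 + 1 = -2
  -3 + 2 = -1
  -3 + 4 = 1
  -3 + 8 = 5
  1 + 2 = 3
  1 + 4 = 5
  1 + 8 = 9
  2 + 4 = 6
  2 + 8 = 10
  4 + 8 = 12
Collected distinct sums: {-2, -1, 1, 3, 5, 6, 9, 10, 12}
|A +̂ A| = 9
(Reference bound: |A +̂ A| ≥ 2|A| - 3 for |A| ≥ 2, with |A| = 5 giving ≥ 7.)

|A +̂ A| = 9


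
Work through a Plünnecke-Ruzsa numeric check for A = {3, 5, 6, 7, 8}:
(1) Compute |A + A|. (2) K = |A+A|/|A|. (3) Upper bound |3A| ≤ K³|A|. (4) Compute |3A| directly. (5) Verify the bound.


|A| = 5.
Step 1: Compute A + A by enumerating all 25 pairs.
A + A = {6, 8, 9, 10, 11, 12, 13, 14, 15, 16}, so |A + A| = 10.
Step 2: Doubling constant K = |A + A|/|A| = 10/5 = 10/5 ≈ 2.0000.
Step 3: Plünnecke-Ruzsa gives |3A| ≤ K³·|A| = (2.0000)³ · 5 ≈ 40.0000.
Step 4: Compute 3A = A + A + A directly by enumerating all triples (a,b,c) ∈ A³; |3A| = 15.
Step 5: Check 15 ≤ 40.0000? Yes ✓.

K = 10/5, Plünnecke-Ruzsa bound K³|A| ≈ 40.0000, |3A| = 15, inequality holds.


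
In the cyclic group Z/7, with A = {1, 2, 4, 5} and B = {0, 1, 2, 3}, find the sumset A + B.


Work in Z/7Z: reduce every sum a + b modulo 7.
Enumerate all 16 pairs:
a = 1: 1+0=1, 1+1=2, 1+2=3, 1+3=4
a = 2: 2+0=2, 2+1=3, 2+2=4, 2+3=5
a = 4: 4+0=4, 4+1=5, 4+2=6, 4+3=0
a = 5: 5+0=5, 5+1=6, 5+2=0, 5+3=1
Distinct residues collected: {0, 1, 2, 3, 4, 5, 6}
|A + B| = 7 (out of 7 total residues).

A + B = {0, 1, 2, 3, 4, 5, 6}


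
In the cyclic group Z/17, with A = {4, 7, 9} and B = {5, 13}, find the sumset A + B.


Work in Z/17Z: reduce every sum a + b modulo 17.
Enumerate all 6 pairs:
a = 4: 4+5=9, 4+13=0
a = 7: 7+5=12, 7+13=3
a = 9: 9+5=14, 9+13=5
Distinct residues collected: {0, 3, 5, 9, 12, 14}
|A + B| = 6 (out of 17 total residues).

A + B = {0, 3, 5, 9, 12, 14}


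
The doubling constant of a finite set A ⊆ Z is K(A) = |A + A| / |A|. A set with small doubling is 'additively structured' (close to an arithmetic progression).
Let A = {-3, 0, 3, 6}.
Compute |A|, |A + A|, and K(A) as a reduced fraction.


|A| = 4.
Compute A + A by enumerating all 16 pairs.
A + A = {-6, -3, 0, 3, 6, 9, 12}, so |A + A| = 7.
K = |A + A| / |A| = 7/4 (already in lowest terms) ≈ 1.7500.
Reference: AP of size 4 gives K = 7/4 ≈ 1.7500; a fully generic set of size 4 gives K ≈ 2.5000.

|A| = 4, |A + A| = 7, K = 7/4.


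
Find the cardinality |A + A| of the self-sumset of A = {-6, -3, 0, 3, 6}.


A + A = {a + a' : a, a' ∈ A}; |A| = 5.
General bounds: 2|A| - 1 ≤ |A + A| ≤ |A|(|A|+1)/2, i.e. 9 ≤ |A + A| ≤ 15.
Lower bound 2|A|-1 is attained iff A is an arithmetic progression.
Enumerate sums a + a' for a ≤ a' (symmetric, so this suffices):
a = -6: -6+-6=-12, -6+-3=-9, -6+0=-6, -6+3=-3, -6+6=0
a = -3: -3+-3=-6, -3+0=-3, -3+3=0, -3+6=3
a = 0: 0+0=0, 0+3=3, 0+6=6
a = 3: 3+3=6, 3+6=9
a = 6: 6+6=12
Distinct sums: {-12, -9, -6, -3, 0, 3, 6, 9, 12}
|A + A| = 9

|A + A| = 9


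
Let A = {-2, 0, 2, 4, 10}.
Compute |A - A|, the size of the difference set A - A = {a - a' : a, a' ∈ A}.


A - A = {a - a' : a, a' ∈ A}; |A| = 5.
Bounds: 2|A|-1 ≤ |A - A| ≤ |A|² - |A| + 1, i.e. 9 ≤ |A - A| ≤ 21.
Note: 0 ∈ A - A always (from a - a). The set is symmetric: if d ∈ A - A then -d ∈ A - A.
Enumerate nonzero differences d = a - a' with a > a' (then include -d):
Positive differences: {2, 4, 6, 8, 10, 12}
Full difference set: {0} ∪ (positive diffs) ∪ (negative diffs).
|A - A| = 1 + 2·6 = 13 (matches direct enumeration: 13).

|A - A| = 13


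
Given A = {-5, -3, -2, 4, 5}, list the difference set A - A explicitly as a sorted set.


A - A = {a - a' : a, a' ∈ A}.
Compute a - a' for each ordered pair (a, a'):
a = -5: -5--5=0, -5--3=-2, -5--2=-3, -5-4=-9, -5-5=-10
a = -3: -3--5=2, -3--3=0, -3--2=-1, -3-4=-7, -3-5=-8
a = -2: -2--5=3, -2--3=1, -2--2=0, -2-4=-6, -2-5=-7
a = 4: 4--5=9, 4--3=7, 4--2=6, 4-4=0, 4-5=-1
a = 5: 5--5=10, 5--3=8, 5--2=7, 5-4=1, 5-5=0
Collecting distinct values (and noting 0 appears from a-a):
A - A = {-10, -9, -8, -7, -6, -3, -2, -1, 0, 1, 2, 3, 6, 7, 8, 9, 10}
|A - A| = 17

A - A = {-10, -9, -8, -7, -6, -3, -2, -1, 0, 1, 2, 3, 6, 7, 8, 9, 10}


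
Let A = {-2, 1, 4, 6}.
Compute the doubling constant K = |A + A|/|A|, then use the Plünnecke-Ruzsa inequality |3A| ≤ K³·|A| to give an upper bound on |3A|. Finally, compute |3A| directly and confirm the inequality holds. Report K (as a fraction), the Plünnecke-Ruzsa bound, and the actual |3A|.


|A| = 4.
Step 1: Compute A + A by enumerating all 16 pairs.
A + A = {-4, -1, 2, 4, 5, 7, 8, 10, 12}, so |A + A| = 9.
Step 2: Doubling constant K = |A + A|/|A| = 9/4 = 9/4 ≈ 2.2500.
Step 3: Plünnecke-Ruzsa gives |3A| ≤ K³·|A| = (2.2500)³ · 4 ≈ 45.5625.
Step 4: Compute 3A = A + A + A directly by enumerating all triples (a,b,c) ∈ A³; |3A| = 16.
Step 5: Check 16 ≤ 45.5625? Yes ✓.

K = 9/4, Plünnecke-Ruzsa bound K³|A| ≈ 45.5625, |3A| = 16, inequality holds.


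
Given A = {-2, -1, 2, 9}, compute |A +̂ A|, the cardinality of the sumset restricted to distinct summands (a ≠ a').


Restricted sumset: A +̂ A = {a + a' : a ∈ A, a' ∈ A, a ≠ a'}.
Equivalently, take A + A and drop any sum 2a that is achievable ONLY as a + a for a ∈ A (i.e. sums representable only with equal summands).
Enumerate pairs (a, a') with a < a' (symmetric, so each unordered pair gives one sum; this covers all a ≠ a'):
  -2 + -1 = -3
  -2 + 2 = 0
  -2 + 9 = 7
  -1 + 2 = 1
  -1 + 9 = 8
  2 + 9 = 11
Collected distinct sums: {-3, 0, 1, 7, 8, 11}
|A +̂ A| = 6
(Reference bound: |A +̂ A| ≥ 2|A| - 3 for |A| ≥ 2, with |A| = 4 giving ≥ 5.)

|A +̂ A| = 6


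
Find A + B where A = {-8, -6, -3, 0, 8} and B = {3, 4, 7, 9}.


A + B = {a + b : a ∈ A, b ∈ B}.
Enumerate all |A|·|B| = 5·4 = 20 pairs (a, b) and collect distinct sums.
a = -8: -8+3=-5, -8+4=-4, -8+7=-1, -8+9=1
a = -6: -6+3=-3, -6+4=-2, -6+7=1, -6+9=3
a = -3: -3+3=0, -3+4=1, -3+7=4, -3+9=6
a = 0: 0+3=3, 0+4=4, 0+7=7, 0+9=9
a = 8: 8+3=11, 8+4=12, 8+7=15, 8+9=17
Collecting distinct sums: A + B = {-5, -4, -3, -2, -1, 0, 1, 3, 4, 6, 7, 9, 11, 12, 15, 17}
|A + B| = 16

A + B = {-5, -4, -3, -2, -1, 0, 1, 3, 4, 6, 7, 9, 11, 12, 15, 17}


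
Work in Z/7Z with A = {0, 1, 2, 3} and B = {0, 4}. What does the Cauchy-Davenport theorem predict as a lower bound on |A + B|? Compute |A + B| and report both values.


Cauchy-Davenport: |A + B| ≥ min(p, |A| + |B| - 1) for A, B nonempty in Z/pZ.
|A| = 4, |B| = 2, p = 7.
CD lower bound = min(7, 4 + 2 - 1) = min(7, 5) = 5.
Compute A + B mod 7 directly:
a = 0: 0+0=0, 0+4=4
a = 1: 1+0=1, 1+4=5
a = 2: 2+0=2, 2+4=6
a = 3: 3+0=3, 3+4=0
A + B = {0, 1, 2, 3, 4, 5, 6}, so |A + B| = 7.
Verify: 7 ≥ 5? Yes ✓.

CD lower bound = 5, actual |A + B| = 7.


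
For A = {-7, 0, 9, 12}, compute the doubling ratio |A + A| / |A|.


|A| = 4.
Compute A + A by enumerating all 16 pairs.
A + A = {-14, -7, 0, 2, 5, 9, 12, 18, 21, 24}, so |A + A| = 10.
K = |A + A| / |A| = 10/4 = 5/2 ≈ 2.5000.
Reference: AP of size 4 gives K = 7/4 ≈ 1.7500; a fully generic set of size 4 gives K ≈ 2.5000.

|A| = 4, |A + A| = 10, K = 10/4 = 5/2.


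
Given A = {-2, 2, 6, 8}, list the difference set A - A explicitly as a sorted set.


A - A = {a - a' : a, a' ∈ A}.
Compute a - a' for each ordered pair (a, a'):
a = -2: -2--2=0, -2-2=-4, -2-6=-8, -2-8=-10
a = 2: 2--2=4, 2-2=0, 2-6=-4, 2-8=-6
a = 6: 6--2=8, 6-2=4, 6-6=0, 6-8=-2
a = 8: 8--2=10, 8-2=6, 8-6=2, 8-8=0
Collecting distinct values (and noting 0 appears from a-a):
A - A = {-10, -8, -6, -4, -2, 0, 2, 4, 6, 8, 10}
|A - A| = 11

A - A = {-10, -8, -6, -4, -2, 0, 2, 4, 6, 8, 10}


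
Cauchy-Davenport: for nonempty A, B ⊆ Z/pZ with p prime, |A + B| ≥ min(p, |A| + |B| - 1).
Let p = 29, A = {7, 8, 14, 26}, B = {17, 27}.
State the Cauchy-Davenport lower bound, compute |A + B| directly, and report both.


Cauchy-Davenport: |A + B| ≥ min(p, |A| + |B| - 1) for A, B nonempty in Z/pZ.
|A| = 4, |B| = 2, p = 29.
CD lower bound = min(29, 4 + 2 - 1) = min(29, 5) = 5.
Compute A + B mod 29 directly:
a = 7: 7+17=24, 7+27=5
a = 8: 8+17=25, 8+27=6
a = 14: 14+17=2, 14+27=12
a = 26: 26+17=14, 26+27=24
A + B = {2, 5, 6, 12, 14, 24, 25}, so |A + B| = 7.
Verify: 7 ≥ 5? Yes ✓.

CD lower bound = 5, actual |A + B| = 7.


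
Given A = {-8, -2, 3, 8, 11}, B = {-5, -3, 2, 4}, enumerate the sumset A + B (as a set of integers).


A + B = {a + b : a ∈ A, b ∈ B}.
Enumerate all |A|·|B| = 5·4 = 20 pairs (a, b) and collect distinct sums.
a = -8: -8+-5=-13, -8+-3=-11, -8+2=-6, -8+4=-4
a = -2: -2+-5=-7, -2+-3=-5, -2+2=0, -2+4=2
a = 3: 3+-5=-2, 3+-3=0, 3+2=5, 3+4=7
a = 8: 8+-5=3, 8+-3=5, 8+2=10, 8+4=12
a = 11: 11+-5=6, 11+-3=8, 11+2=13, 11+4=15
Collecting distinct sums: A + B = {-13, -11, -7, -6, -5, -4, -2, 0, 2, 3, 5, 6, 7, 8, 10, 12, 13, 15}
|A + B| = 18

A + B = {-13, -11, -7, -6, -5, -4, -2, 0, 2, 3, 5, 6, 7, 8, 10, 12, 13, 15}


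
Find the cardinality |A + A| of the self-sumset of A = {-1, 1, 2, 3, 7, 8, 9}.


A + A = {a + a' : a, a' ∈ A}; |A| = 7.
General bounds: 2|A| - 1 ≤ |A + A| ≤ |A|(|A|+1)/2, i.e. 13 ≤ |A + A| ≤ 28.
Lower bound 2|A|-1 is attained iff A is an arithmetic progression.
Enumerate sums a + a' for a ≤ a' (symmetric, so this suffices):
a = -1: -1+-1=-2, -1+1=0, -1+2=1, -1+3=2, -1+7=6, -1+8=7, -1+9=8
a = 1: 1+1=2, 1+2=3, 1+3=4, 1+7=8, 1+8=9, 1+9=10
a = 2: 2+2=4, 2+3=5, 2+7=9, 2+8=10, 2+9=11
a = 3: 3+3=6, 3+7=10, 3+8=11, 3+9=12
a = 7: 7+7=14, 7+8=15, 7+9=16
a = 8: 8+8=16, 8+9=17
a = 9: 9+9=18
Distinct sums: {-2, 0, 1, 2, 3, 4, 5, 6, 7, 8, 9, 10, 11, 12, 14, 15, 16, 17, 18}
|A + A| = 19

|A + A| = 19


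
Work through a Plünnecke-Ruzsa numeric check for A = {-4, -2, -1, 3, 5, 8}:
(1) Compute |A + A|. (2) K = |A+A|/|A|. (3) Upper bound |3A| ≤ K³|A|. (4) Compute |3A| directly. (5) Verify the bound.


|A| = 6.
Step 1: Compute A + A by enumerating all 36 pairs.
A + A = {-8, -6, -5, -4, -3, -2, -1, 1, 2, 3, 4, 6, 7, 8, 10, 11, 13, 16}, so |A + A| = 18.
Step 2: Doubling constant K = |A + A|/|A| = 18/6 = 18/6 ≈ 3.0000.
Step 3: Plünnecke-Ruzsa gives |3A| ≤ K³·|A| = (3.0000)³ · 6 ≈ 162.0000.
Step 4: Compute 3A = A + A + A directly by enumerating all triples (a,b,c) ∈ A³; |3A| = 32.
Step 5: Check 32 ≤ 162.0000? Yes ✓.

K = 18/6, Plünnecke-Ruzsa bound K³|A| ≈ 162.0000, |3A| = 32, inequality holds.


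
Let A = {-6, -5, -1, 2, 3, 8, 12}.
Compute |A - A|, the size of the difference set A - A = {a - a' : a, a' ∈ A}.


A - A = {a - a' : a, a' ∈ A}; |A| = 7.
Bounds: 2|A|-1 ≤ |A - A| ≤ |A|² - |A| + 1, i.e. 13 ≤ |A - A| ≤ 43.
Note: 0 ∈ A - A always (from a - a). The set is symmetric: if d ∈ A - A then -d ∈ A - A.
Enumerate nonzero differences d = a - a' with a > a' (then include -d):
Positive differences: {1, 3, 4, 5, 6, 7, 8, 9, 10, 13, 14, 17, 18}
Full difference set: {0} ∪ (positive diffs) ∪ (negative diffs).
|A - A| = 1 + 2·13 = 27 (matches direct enumeration: 27).

|A - A| = 27


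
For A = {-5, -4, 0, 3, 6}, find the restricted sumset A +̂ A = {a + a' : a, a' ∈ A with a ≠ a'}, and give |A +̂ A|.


Restricted sumset: A +̂ A = {a + a' : a ∈ A, a' ∈ A, a ≠ a'}.
Equivalently, take A + A and drop any sum 2a that is achievable ONLY as a + a for a ∈ A (i.e. sums representable only with equal summands).
Enumerate pairs (a, a') with a < a' (symmetric, so each unordered pair gives one sum; this covers all a ≠ a'):
  -5 + -4 = -9
  -5 + 0 = -5
  -5 + 3 = -2
  -5 + 6 = 1
  -4 + 0 = -4
  -4 + 3 = -1
  -4 + 6 = 2
  0 + 3 = 3
  0 + 6 = 6
  3 + 6 = 9
Collected distinct sums: {-9, -5, -4, -2, -1, 1, 2, 3, 6, 9}
|A +̂ A| = 10
(Reference bound: |A +̂ A| ≥ 2|A| - 3 for |A| ≥ 2, with |A| = 5 giving ≥ 7.)

|A +̂ A| = 10


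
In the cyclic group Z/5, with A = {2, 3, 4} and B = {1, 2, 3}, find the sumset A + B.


Work in Z/5Z: reduce every sum a + b modulo 5.
Enumerate all 9 pairs:
a = 2: 2+1=3, 2+2=4, 2+3=0
a = 3: 3+1=4, 3+2=0, 3+3=1
a = 4: 4+1=0, 4+2=1, 4+3=2
Distinct residues collected: {0, 1, 2, 3, 4}
|A + B| = 5 (out of 5 total residues).

A + B = {0, 1, 2, 3, 4}


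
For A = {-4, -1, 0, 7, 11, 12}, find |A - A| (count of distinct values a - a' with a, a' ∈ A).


A - A = {a - a' : a, a' ∈ A}; |A| = 6.
Bounds: 2|A|-1 ≤ |A - A| ≤ |A|² - |A| + 1, i.e. 11 ≤ |A - A| ≤ 31.
Note: 0 ∈ A - A always (from a - a). The set is symmetric: if d ∈ A - A then -d ∈ A - A.
Enumerate nonzero differences d = a - a' with a > a' (then include -d):
Positive differences: {1, 3, 4, 5, 7, 8, 11, 12, 13, 15, 16}
Full difference set: {0} ∪ (positive diffs) ∪ (negative diffs).
|A - A| = 1 + 2·11 = 23 (matches direct enumeration: 23).

|A - A| = 23


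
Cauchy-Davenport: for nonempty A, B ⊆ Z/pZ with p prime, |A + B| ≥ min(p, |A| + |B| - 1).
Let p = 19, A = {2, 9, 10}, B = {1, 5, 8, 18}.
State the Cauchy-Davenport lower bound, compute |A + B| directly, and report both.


Cauchy-Davenport: |A + B| ≥ min(p, |A| + |B| - 1) for A, B nonempty in Z/pZ.
|A| = 3, |B| = 4, p = 19.
CD lower bound = min(19, 3 + 4 - 1) = min(19, 6) = 6.
Compute A + B mod 19 directly:
a = 2: 2+1=3, 2+5=7, 2+8=10, 2+18=1
a = 9: 9+1=10, 9+5=14, 9+8=17, 9+18=8
a = 10: 10+1=11, 10+5=15, 10+8=18, 10+18=9
A + B = {1, 3, 7, 8, 9, 10, 11, 14, 15, 17, 18}, so |A + B| = 11.
Verify: 11 ≥ 6? Yes ✓.

CD lower bound = 6, actual |A + B| = 11.


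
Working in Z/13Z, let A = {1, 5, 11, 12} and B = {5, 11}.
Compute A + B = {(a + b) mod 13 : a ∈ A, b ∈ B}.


Work in Z/13Z: reduce every sum a + b modulo 13.
Enumerate all 8 pairs:
a = 1: 1+5=6, 1+11=12
a = 5: 5+5=10, 5+11=3
a = 11: 11+5=3, 11+11=9
a = 12: 12+5=4, 12+11=10
Distinct residues collected: {3, 4, 6, 9, 10, 12}
|A + B| = 6 (out of 13 total residues).

A + B = {3, 4, 6, 9, 10, 12}


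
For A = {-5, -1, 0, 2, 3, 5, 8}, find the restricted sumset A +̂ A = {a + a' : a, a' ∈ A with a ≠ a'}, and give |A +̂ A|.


Restricted sumset: A +̂ A = {a + a' : a ∈ A, a' ∈ A, a ≠ a'}.
Equivalently, take A + A and drop any sum 2a that is achievable ONLY as a + a for a ∈ A (i.e. sums representable only with equal summands).
Enumerate pairs (a, a') with a < a' (symmetric, so each unordered pair gives one sum; this covers all a ≠ a'):
  -5 + -1 = -6
  -5 + 0 = -5
  -5 + 2 = -3
  -5 + 3 = -2
  -5 + 5 = 0
  -5 + 8 = 3
  -1 + 0 = -1
  -1 + 2 = 1
  -1 + 3 = 2
  -1 + 5 = 4
  -1 + 8 = 7
  0 + 2 = 2
  0 + 3 = 3
  0 + 5 = 5
  0 + 8 = 8
  2 + 3 = 5
  2 + 5 = 7
  2 + 8 = 10
  3 + 5 = 8
  3 + 8 = 11
  5 + 8 = 13
Collected distinct sums: {-6, -5, -3, -2, -1, 0, 1, 2, 3, 4, 5, 7, 8, 10, 11, 13}
|A +̂ A| = 16
(Reference bound: |A +̂ A| ≥ 2|A| - 3 for |A| ≥ 2, with |A| = 7 giving ≥ 11.)

|A +̂ A| = 16


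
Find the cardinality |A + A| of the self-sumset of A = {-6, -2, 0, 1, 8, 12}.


A + A = {a + a' : a, a' ∈ A}; |A| = 6.
General bounds: 2|A| - 1 ≤ |A + A| ≤ |A|(|A|+1)/2, i.e. 11 ≤ |A + A| ≤ 21.
Lower bound 2|A|-1 is attained iff A is an arithmetic progression.
Enumerate sums a + a' for a ≤ a' (symmetric, so this suffices):
a = -6: -6+-6=-12, -6+-2=-8, -6+0=-6, -6+1=-5, -6+8=2, -6+12=6
a = -2: -2+-2=-4, -2+0=-2, -2+1=-1, -2+8=6, -2+12=10
a = 0: 0+0=0, 0+1=1, 0+8=8, 0+12=12
a = 1: 1+1=2, 1+8=9, 1+12=13
a = 8: 8+8=16, 8+12=20
a = 12: 12+12=24
Distinct sums: {-12, -8, -6, -5, -4, -2, -1, 0, 1, 2, 6, 8, 9, 10, 12, 13, 16, 20, 24}
|A + A| = 19

|A + A| = 19


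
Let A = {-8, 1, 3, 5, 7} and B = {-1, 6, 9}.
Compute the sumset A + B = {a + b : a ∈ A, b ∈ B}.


A + B = {a + b : a ∈ A, b ∈ B}.
Enumerate all |A|·|B| = 5·3 = 15 pairs (a, b) and collect distinct sums.
a = -8: -8+-1=-9, -8+6=-2, -8+9=1
a = 1: 1+-1=0, 1+6=7, 1+9=10
a = 3: 3+-1=2, 3+6=9, 3+9=12
a = 5: 5+-1=4, 5+6=11, 5+9=14
a = 7: 7+-1=6, 7+6=13, 7+9=16
Collecting distinct sums: A + B = {-9, -2, 0, 1, 2, 4, 6, 7, 9, 10, 11, 12, 13, 14, 16}
|A + B| = 15

A + B = {-9, -2, 0, 1, 2, 4, 6, 7, 9, 10, 11, 12, 13, 14, 16}


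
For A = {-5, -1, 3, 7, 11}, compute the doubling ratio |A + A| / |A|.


|A| = 5.
Compute A + A by enumerating all 25 pairs.
A + A = {-10, -6, -2, 2, 6, 10, 14, 18, 22}, so |A + A| = 9.
K = |A + A| / |A| = 9/5 (already in lowest terms) ≈ 1.8000.
Reference: AP of size 5 gives K = 9/5 ≈ 1.8000; a fully generic set of size 5 gives K ≈ 3.0000.

|A| = 5, |A + A| = 9, K = 9/5.


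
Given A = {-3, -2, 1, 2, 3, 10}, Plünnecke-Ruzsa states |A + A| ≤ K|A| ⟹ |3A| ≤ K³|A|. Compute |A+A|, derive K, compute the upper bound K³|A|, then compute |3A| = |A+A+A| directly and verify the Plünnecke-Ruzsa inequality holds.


|A| = 6.
Step 1: Compute A + A by enumerating all 36 pairs.
A + A = {-6, -5, -4, -2, -1, 0, 1, 2, 3, 4, 5, 6, 7, 8, 11, 12, 13, 20}, so |A + A| = 18.
Step 2: Doubling constant K = |A + A|/|A| = 18/6 = 18/6 ≈ 3.0000.
Step 3: Plünnecke-Ruzsa gives |3A| ≤ K³·|A| = (3.0000)³ · 6 ≈ 162.0000.
Step 4: Compute 3A = A + A + A directly by enumerating all triples (a,b,c) ∈ A³; |3A| = 32.
Step 5: Check 32 ≤ 162.0000? Yes ✓.

K = 18/6, Plünnecke-Ruzsa bound K³|A| ≈ 162.0000, |3A| = 32, inequality holds.


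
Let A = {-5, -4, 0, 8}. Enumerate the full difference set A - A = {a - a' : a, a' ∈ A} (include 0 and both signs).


A - A = {a - a' : a, a' ∈ A}.
Compute a - a' for each ordered pair (a, a'):
a = -5: -5--5=0, -5--4=-1, -5-0=-5, -5-8=-13
a = -4: -4--5=1, -4--4=0, -4-0=-4, -4-8=-12
a = 0: 0--5=5, 0--4=4, 0-0=0, 0-8=-8
a = 8: 8--5=13, 8--4=12, 8-0=8, 8-8=0
Collecting distinct values (and noting 0 appears from a-a):
A - A = {-13, -12, -8, -5, -4, -1, 0, 1, 4, 5, 8, 12, 13}
|A - A| = 13

A - A = {-13, -12, -8, -5, -4, -1, 0, 1, 4, 5, 8, 12, 13}


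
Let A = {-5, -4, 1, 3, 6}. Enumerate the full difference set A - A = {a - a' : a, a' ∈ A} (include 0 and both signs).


A - A = {a - a' : a, a' ∈ A}.
Compute a - a' for each ordered pair (a, a'):
a = -5: -5--5=0, -5--4=-1, -5-1=-6, -5-3=-8, -5-6=-11
a = -4: -4--5=1, -4--4=0, -4-1=-5, -4-3=-7, -4-6=-10
a = 1: 1--5=6, 1--4=5, 1-1=0, 1-3=-2, 1-6=-5
a = 3: 3--5=8, 3--4=7, 3-1=2, 3-3=0, 3-6=-3
a = 6: 6--5=11, 6--4=10, 6-1=5, 6-3=3, 6-6=0
Collecting distinct values (and noting 0 appears from a-a):
A - A = {-11, -10, -8, -7, -6, -5, -3, -2, -1, 0, 1, 2, 3, 5, 6, 7, 8, 10, 11}
|A - A| = 19

A - A = {-11, -10, -8, -7, -6, -5, -3, -2, -1, 0, 1, 2, 3, 5, 6, 7, 8, 10, 11}
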